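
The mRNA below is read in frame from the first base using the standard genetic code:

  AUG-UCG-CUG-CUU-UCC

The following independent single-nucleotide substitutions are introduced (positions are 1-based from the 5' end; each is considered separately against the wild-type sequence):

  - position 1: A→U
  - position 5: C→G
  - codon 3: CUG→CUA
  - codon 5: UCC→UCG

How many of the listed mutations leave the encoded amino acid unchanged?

2

Codon 1: AUG (Met) → UUG (Leu) — missense.
Codon 2: UCG (Ser) → UGG (Trp) — missense.
Codon 3: CUG (Leu) → CUA (Leu) — synonymous.
Codon 5: UCC (Ser) → UCG (Ser) — synonymous.
Synonymous: 2 of 4.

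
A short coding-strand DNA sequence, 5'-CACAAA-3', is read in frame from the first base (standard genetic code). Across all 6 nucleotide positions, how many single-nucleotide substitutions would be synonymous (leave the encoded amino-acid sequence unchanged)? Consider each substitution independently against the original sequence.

2

Codon 1 (CAC, His): 1 synonymous substitution.
Codon 2 (AAA, Lys): 1 synonymous substitution.
Total: 1 + 1 = 2.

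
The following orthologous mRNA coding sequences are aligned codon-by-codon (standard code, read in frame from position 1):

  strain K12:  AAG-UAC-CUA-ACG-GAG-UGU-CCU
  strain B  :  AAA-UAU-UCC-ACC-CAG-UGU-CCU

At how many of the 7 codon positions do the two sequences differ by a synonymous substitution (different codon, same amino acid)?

Codon 1: AAG Lys / AAA Lys — synonymous.
Codon 2: UAC Tyr / UAU Tyr — synonymous.
Codon 3: CUA Leu / UCC Ser — nonsynonymous.
Codon 4: ACG Thr / ACC Thr — synonymous.
Codon 5: GAG Glu / CAG Gln — nonsynonymous.
Codon 6: UGU Cys / UGU Cys — identical.
Codon 7: CCU Pro / CCU Pro — identical.
Synonymous differences: 3.

3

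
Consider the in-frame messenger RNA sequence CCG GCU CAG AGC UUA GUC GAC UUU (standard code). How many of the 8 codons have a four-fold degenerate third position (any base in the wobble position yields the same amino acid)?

3

Codon 1 CCG (Pro): third position 4-fold.
Codon 2 GCU (Ala): third position 4-fold.
Codon 3 CAG (Gln): third position 2-fold.
Codon 4 AGC (Ser): third position 2-fold.
Codon 5 UUA (Leu): third position 2-fold.
Codon 6 GUC (Val): third position 4-fold.
Codon 7 GAC (Asp): third position 2-fold.
Codon 8 UUU (Phe): third position 2-fold.
Four-fold degenerate third positions: 3.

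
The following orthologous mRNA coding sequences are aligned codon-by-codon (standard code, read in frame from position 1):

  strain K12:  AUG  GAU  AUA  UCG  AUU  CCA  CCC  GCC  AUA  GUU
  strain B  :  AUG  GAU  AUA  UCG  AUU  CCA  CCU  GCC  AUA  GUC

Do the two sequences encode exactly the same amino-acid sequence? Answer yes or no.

Codon 1: AUG Met / AUG Met — identical.
Codon 2: GAU Asp / GAU Asp — identical.
Codon 3: AUA Ile / AUA Ile — identical.
Codon 4: UCG Ser / UCG Ser — identical.
Codon 5: AUU Ile / AUU Ile — identical.
Codon 6: CCA Pro / CCA Pro — identical.
Codon 7: CCC Pro / CCU Pro — synonymous.
Codon 8: GCC Ala / GCC Ala — identical.
Codon 9: AUA Ile / AUA Ile — identical.
Codon 10: GUU Val / GUC Val — synonymous.
Nonsynonymous differences: 0 → same protein.

yes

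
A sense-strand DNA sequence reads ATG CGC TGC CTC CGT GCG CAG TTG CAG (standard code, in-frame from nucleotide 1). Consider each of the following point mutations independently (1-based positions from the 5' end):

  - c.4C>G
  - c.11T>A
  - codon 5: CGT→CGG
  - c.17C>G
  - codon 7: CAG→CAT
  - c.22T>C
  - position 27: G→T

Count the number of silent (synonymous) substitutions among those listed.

2

Codon 2: CGC (Arg) → GGC (Gly) — missense.
Codon 4: CTC (Leu) → CAC (His) — missense.
Codon 5: CGT (Arg) → CGG (Arg) — synonymous.
Codon 6: GCG (Ala) → GGG (Gly) — missense.
Codon 7: CAG (Gln) → CAT (His) — missense.
Codon 8: TTG (Leu) → CTG (Leu) — synonymous.
Codon 9: CAG (Gln) → CAT (His) — missense.
Synonymous: 2 of 7.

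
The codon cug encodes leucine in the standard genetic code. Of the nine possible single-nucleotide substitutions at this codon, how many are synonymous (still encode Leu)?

4

Position 1: UUG → 1 synonymous.
Position 2: none → 0 synonymous.
Position 3: CUU, CUC, CUA → 3 synonymous.
Total: 1 + 0 + 3 = 4.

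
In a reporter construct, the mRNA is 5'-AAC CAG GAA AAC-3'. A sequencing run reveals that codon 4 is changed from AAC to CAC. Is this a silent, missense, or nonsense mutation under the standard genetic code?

missense

Position 10 falls in codon 4: AAC → Asn.
After the substitution the codon is CAC → His.
Asn ≠ His, so this is a missense mutation.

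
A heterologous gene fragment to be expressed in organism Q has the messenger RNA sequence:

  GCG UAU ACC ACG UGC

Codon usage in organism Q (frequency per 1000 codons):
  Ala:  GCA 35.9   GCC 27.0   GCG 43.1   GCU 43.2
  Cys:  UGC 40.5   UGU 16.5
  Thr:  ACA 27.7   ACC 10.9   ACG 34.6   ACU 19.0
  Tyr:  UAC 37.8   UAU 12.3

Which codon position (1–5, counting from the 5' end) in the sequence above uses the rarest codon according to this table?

3

Codon 1 GCG (Ala): 43.1 per 1000.
Codon 2 UAU (Tyr): 12.3 per 1000.
Codon 3 ACC (Thr): 10.9 per 1000.
Codon 4 ACG (Thr): 34.6 per 1000.
Codon 5 UGC (Cys): 40.5 per 1000.
Lowest frequency is 10.9 at codon 3.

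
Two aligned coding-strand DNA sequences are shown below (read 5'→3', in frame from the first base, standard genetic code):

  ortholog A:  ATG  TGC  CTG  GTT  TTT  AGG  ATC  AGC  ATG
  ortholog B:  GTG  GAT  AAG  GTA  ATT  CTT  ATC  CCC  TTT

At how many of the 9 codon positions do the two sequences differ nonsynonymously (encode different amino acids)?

Codon 1: ATG Met / GTG Val — nonsynonymous.
Codon 2: TGC Cys / GAT Asp — nonsynonymous.
Codon 3: CTG Leu / AAG Lys — nonsynonymous.
Codon 4: GTT Val / GTA Val — synonymous.
Codon 5: TTT Phe / ATT Ile — nonsynonymous.
Codon 6: AGG Arg / CTT Leu — nonsynonymous.
Codon 7: ATC Ile / ATC Ile — identical.
Codon 8: AGC Ser / CCC Pro — nonsynonymous.
Codon 9: ATG Met / TTT Phe — nonsynonymous.
Nonsynonymous differences: 7.

7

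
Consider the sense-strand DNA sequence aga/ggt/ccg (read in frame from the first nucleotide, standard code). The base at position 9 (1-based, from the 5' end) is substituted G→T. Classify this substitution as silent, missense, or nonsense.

silent

Position 9 falls in codon 3: CCG → Pro.
After the substitution the codon is CCT → Pro.
Both encode Pro, so the change is synonymous.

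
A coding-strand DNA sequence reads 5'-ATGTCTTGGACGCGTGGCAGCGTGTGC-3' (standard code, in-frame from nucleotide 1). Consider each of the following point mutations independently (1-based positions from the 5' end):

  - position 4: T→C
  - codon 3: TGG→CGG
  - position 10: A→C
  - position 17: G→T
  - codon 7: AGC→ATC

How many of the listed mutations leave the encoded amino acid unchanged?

0

Codon 2: TCT (Ser) → CCT (Pro) — missense.
Codon 3: TGG (Trp) → CGG (Arg) — missense.
Codon 4: ACG (Thr) → CCG (Pro) — missense.
Codon 6: GGC (Gly) → GTC (Val) — missense.
Codon 7: AGC (Ser) → ATC (Ile) — missense.
Synonymous: 0 of 5.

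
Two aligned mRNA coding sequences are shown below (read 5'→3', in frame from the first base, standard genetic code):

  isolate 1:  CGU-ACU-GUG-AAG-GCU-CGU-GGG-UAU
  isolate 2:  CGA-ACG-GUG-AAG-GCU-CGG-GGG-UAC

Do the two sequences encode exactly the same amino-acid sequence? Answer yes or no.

yes

Codon 1: CGU Arg / CGA Arg — synonymous.
Codon 2: ACU Thr / ACG Thr — synonymous.
Codon 3: GUG Val / GUG Val — identical.
Codon 4: AAG Lys / AAG Lys — identical.
Codon 5: GCU Ala / GCU Ala — identical.
Codon 6: CGU Arg / CGG Arg — synonymous.
Codon 7: GGG Gly / GGG Gly — identical.
Codon 8: UAU Tyr / UAC Tyr — synonymous.
Nonsynonymous differences: 0 → same protein.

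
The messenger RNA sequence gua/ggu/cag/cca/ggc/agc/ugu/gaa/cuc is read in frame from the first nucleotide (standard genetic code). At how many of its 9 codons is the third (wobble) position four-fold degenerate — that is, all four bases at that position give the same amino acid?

5

Codon 1 GUA (Val): third position 4-fold.
Codon 2 GGU (Gly): third position 4-fold.
Codon 3 CAG (Gln): third position 2-fold.
Codon 4 CCA (Pro): third position 4-fold.
Codon 5 GGC (Gly): third position 4-fold.
Codon 6 AGC (Ser): third position 2-fold.
Codon 7 UGU (Cys): third position 2-fold.
Codon 8 GAA (Glu): third position 2-fold.
Codon 9 CUC (Leu): third position 4-fold.
Four-fold degenerate third positions: 5.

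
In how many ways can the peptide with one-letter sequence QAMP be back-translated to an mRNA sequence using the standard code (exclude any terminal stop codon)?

Gln: 2 codons.
Ala: 4 codons.
Met: 1 codon.
Pro: 4 codons.
2 × 4 × 1 × 4 = 32.

32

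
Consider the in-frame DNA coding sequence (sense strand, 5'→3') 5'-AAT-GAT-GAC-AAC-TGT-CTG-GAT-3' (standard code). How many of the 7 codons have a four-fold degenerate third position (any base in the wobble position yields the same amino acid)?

Codon 1 AAT (Asn): third position 2-fold.
Codon 2 GAT (Asp): third position 2-fold.
Codon 3 GAC (Asp): third position 2-fold.
Codon 4 AAC (Asn): third position 2-fold.
Codon 5 TGT (Cys): third position 2-fold.
Codon 6 CTG (Leu): third position 4-fold.
Codon 7 GAT (Asp): third position 2-fold.
Four-fold degenerate third positions: 1.

1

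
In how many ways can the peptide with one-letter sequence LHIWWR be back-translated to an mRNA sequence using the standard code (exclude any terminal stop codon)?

216

Leu: 6 codons.
His: 2 codons.
Ile: 3 codons.
Trp: 1 codon.
Trp: 1 codon.
Arg: 6 codons.
6 × 2 × 3 × 1 × 1 × 6 = 216.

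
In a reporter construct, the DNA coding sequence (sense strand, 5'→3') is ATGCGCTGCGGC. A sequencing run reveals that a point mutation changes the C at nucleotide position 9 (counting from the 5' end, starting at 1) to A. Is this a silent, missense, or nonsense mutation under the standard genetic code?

nonsense

Position 9 falls in codon 3: TGC → Cys.
After the substitution the codon is TGA → Stop.
The new codon is a stop codon, so this is a nonsense mutation.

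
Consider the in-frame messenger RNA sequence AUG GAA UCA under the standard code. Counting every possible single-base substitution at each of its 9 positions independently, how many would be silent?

4

Codon 1 (AUG, Met): 0 synonymous substitutions.
Codon 2 (GAA, Glu): 1 synonymous substitution.
Codon 3 (UCA, Ser): 3 synonymous substitutions.
Total: 0 + 1 + 3 = 4.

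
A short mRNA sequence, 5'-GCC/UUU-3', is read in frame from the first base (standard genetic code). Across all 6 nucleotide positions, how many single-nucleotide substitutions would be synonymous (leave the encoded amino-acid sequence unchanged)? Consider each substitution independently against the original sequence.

Codon 1 (GCC, Ala): 3 synonymous substitutions.
Codon 2 (UUU, Phe): 1 synonymous substitution.
Total: 3 + 1 = 4.

4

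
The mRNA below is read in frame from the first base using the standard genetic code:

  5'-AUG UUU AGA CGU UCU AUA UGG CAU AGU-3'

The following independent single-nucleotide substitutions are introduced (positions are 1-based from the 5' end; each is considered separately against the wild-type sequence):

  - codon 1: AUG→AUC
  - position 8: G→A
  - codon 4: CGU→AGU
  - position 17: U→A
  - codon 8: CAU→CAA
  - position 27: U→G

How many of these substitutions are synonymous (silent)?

Codon 1: AUG (Met) → AUC (Ile) — missense.
Codon 3: AGA (Arg) → AAA (Lys) — missense.
Codon 4: CGU (Arg) → AGU (Ser) — missense.
Codon 6: AUA (Ile) → AAA (Lys) — missense.
Codon 8: CAU (His) → CAA (Gln) — missense.
Codon 9: AGU (Ser) → AGG (Arg) — missense.
Synonymous: 0 of 6.

0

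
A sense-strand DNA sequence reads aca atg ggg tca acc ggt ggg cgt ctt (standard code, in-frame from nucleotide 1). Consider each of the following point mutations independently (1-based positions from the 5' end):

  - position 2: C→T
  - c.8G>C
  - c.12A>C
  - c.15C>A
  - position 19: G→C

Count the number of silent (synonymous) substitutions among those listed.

Codon 1: ACA (Thr) → ATA (Ile) — missense.
Codon 3: GGG (Gly) → GCG (Ala) — missense.
Codon 4: TCA (Ser) → TCC (Ser) — synonymous.
Codon 5: ACC (Thr) → ACA (Thr) — synonymous.
Codon 7: GGG (Gly) → CGG (Arg) — missense.
Synonymous: 2 of 5.

2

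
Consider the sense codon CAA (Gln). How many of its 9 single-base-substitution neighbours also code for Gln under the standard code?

1

Position 1: none → 0 synonymous.
Position 2: none → 0 synonymous.
Position 3: CAG → 1 synonymous.
Total: 0 + 0 + 1 = 1.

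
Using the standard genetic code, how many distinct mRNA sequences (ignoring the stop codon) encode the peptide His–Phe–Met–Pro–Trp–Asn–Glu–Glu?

His: 2 codons.
Phe: 2 codons.
Met: 1 codon.
Pro: 4 codons.
Trp: 1 codon.
Asn: 2 codons.
Glu: 2 codons.
Glu: 2 codons.
2 × 2 × 1 × 4 × 1 × 2 × 2 × 2 = 128.

128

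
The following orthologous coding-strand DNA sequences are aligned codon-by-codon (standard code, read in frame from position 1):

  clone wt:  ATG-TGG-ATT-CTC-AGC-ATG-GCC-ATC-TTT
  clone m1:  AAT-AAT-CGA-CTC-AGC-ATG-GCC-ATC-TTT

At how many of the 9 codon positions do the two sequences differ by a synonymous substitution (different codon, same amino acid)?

Codon 1: ATG Met / AAT Asn — nonsynonymous.
Codon 2: TGG Trp / AAT Asn — nonsynonymous.
Codon 3: ATT Ile / CGA Arg — nonsynonymous.
Codon 4: CTC Leu / CTC Leu — identical.
Codon 5: AGC Ser / AGC Ser — identical.
Codon 6: ATG Met / ATG Met — identical.
Codon 7: GCC Ala / GCC Ala — identical.
Codon 8: ATC Ile / ATC Ile — identical.
Codon 9: TTT Phe / TTT Phe — identical.
Synonymous differences: 0.

0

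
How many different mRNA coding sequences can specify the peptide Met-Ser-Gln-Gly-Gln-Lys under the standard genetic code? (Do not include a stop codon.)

Met: 1 codon.
Ser: 6 codons.
Gln: 2 codons.
Gly: 4 codons.
Gln: 2 codons.
Lys: 2 codons.
1 × 6 × 2 × 4 × 2 × 2 = 192.

192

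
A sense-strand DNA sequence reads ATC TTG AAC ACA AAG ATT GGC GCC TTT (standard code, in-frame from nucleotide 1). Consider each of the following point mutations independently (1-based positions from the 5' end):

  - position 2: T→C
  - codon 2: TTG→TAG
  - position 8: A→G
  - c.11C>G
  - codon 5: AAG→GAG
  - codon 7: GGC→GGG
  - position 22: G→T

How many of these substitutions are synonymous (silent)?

1

Codon 1: ATC (Ile) → ACC (Thr) — missense.
Codon 2: TTG (Leu) → TAG (Stop) — nonsense.
Codon 3: AAC (Asn) → AGC (Ser) — missense.
Codon 4: ACA (Thr) → AGA (Arg) — missense.
Codon 5: AAG (Lys) → GAG (Glu) — missense.
Codon 7: GGC (Gly) → GGG (Gly) — synonymous.
Codon 8: GCC (Ala) → TCC (Ser) — missense.
Synonymous: 1 of 7.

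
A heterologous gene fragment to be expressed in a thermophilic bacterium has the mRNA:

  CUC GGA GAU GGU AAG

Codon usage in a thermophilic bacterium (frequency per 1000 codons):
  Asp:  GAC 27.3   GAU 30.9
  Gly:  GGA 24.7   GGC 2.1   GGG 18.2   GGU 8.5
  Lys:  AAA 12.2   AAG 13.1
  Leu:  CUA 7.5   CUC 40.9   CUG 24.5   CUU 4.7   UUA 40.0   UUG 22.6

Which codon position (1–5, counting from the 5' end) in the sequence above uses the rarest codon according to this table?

Codon 1 CUC (Leu): 40.9 per 1000.
Codon 2 GGA (Gly): 24.7 per 1000.
Codon 3 GAU (Asp): 30.9 per 1000.
Codon 4 GGU (Gly): 8.5 per 1000.
Codon 5 AAG (Lys): 13.1 per 1000.
Lowest frequency is 8.5 at codon 4.

4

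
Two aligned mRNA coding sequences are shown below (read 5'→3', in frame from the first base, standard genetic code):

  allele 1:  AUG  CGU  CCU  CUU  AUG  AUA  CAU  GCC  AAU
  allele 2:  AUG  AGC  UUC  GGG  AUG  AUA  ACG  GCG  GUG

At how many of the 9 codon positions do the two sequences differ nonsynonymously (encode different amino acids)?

Codon 1: AUG Met / AUG Met — identical.
Codon 2: CGU Arg / AGC Ser — nonsynonymous.
Codon 3: CCU Pro / UUC Phe — nonsynonymous.
Codon 4: CUU Leu / GGG Gly — nonsynonymous.
Codon 5: AUG Met / AUG Met — identical.
Codon 6: AUA Ile / AUA Ile — identical.
Codon 7: CAU His / ACG Thr — nonsynonymous.
Codon 8: GCC Ala / GCG Ala — synonymous.
Codon 9: AAU Asn / GUG Val — nonsynonymous.
Nonsynonymous differences: 5.

5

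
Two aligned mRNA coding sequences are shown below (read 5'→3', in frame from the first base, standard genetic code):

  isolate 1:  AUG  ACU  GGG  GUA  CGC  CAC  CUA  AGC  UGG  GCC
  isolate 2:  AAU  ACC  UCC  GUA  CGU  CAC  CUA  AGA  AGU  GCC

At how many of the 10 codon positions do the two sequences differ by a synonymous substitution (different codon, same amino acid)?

2

Codon 1: AUG Met / AAU Asn — nonsynonymous.
Codon 2: ACU Thr / ACC Thr — synonymous.
Codon 3: GGG Gly / UCC Ser — nonsynonymous.
Codon 4: GUA Val / GUA Val — identical.
Codon 5: CGC Arg / CGU Arg — synonymous.
Codon 6: CAC His / CAC His — identical.
Codon 7: CUA Leu / CUA Leu — identical.
Codon 8: AGC Ser / AGA Arg — nonsynonymous.
Codon 9: UGG Trp / AGU Ser — nonsynonymous.
Codon 10: GCC Ala / GCC Ala — identical.
Synonymous differences: 2.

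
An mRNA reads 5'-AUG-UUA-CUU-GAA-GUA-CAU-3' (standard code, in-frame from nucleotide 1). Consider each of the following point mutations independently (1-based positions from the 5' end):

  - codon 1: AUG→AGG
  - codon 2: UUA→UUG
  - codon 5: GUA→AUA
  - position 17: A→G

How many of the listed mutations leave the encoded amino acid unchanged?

1

Codon 1: AUG (Met) → AGG (Arg) — missense.
Codon 2: UUA (Leu) → UUG (Leu) — synonymous.
Codon 5: GUA (Val) → AUA (Ile) — missense.
Codon 6: CAU (His) → CGU (Arg) — missense.
Synonymous: 1 of 4.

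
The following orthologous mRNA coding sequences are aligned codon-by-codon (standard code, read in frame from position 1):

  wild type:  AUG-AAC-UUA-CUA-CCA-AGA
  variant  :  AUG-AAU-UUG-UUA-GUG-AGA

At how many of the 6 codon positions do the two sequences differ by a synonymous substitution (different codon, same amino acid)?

3

Codon 1: AUG Met / AUG Met — identical.
Codon 2: AAC Asn / AAU Asn — synonymous.
Codon 3: UUA Leu / UUG Leu — synonymous.
Codon 4: CUA Leu / UUA Leu — synonymous.
Codon 5: CCA Pro / GUG Val — nonsynonymous.
Codon 6: AGA Arg / AGA Arg — identical.
Synonymous differences: 3.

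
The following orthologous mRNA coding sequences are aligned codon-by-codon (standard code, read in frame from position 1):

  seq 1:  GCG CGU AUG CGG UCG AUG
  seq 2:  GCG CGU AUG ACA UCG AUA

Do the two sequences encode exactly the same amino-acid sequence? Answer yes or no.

Codon 1: GCG Ala / GCG Ala — identical.
Codon 2: CGU Arg / CGU Arg — identical.
Codon 3: AUG Met / AUG Met — identical.
Codon 4: CGG Arg / ACA Thr — nonsynonymous.
Codon 5: UCG Ser / UCG Ser — identical.
Codon 6: AUG Met / AUA Ile — nonsynonymous.
Nonsynonymous differences: 2 → different protein.

no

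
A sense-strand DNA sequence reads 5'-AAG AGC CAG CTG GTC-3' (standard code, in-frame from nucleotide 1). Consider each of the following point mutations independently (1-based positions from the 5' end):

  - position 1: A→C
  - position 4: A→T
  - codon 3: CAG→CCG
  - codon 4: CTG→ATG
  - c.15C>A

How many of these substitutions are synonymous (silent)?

1

Codon 1: AAG (Lys) → CAG (Gln) — missense.
Codon 2: AGC (Ser) → TGC (Cys) — missense.
Codon 3: CAG (Gln) → CCG (Pro) — missense.
Codon 4: CTG (Leu) → ATG (Met) — missense.
Codon 5: GTC (Val) → GTA (Val) — synonymous.
Synonymous: 1 of 5.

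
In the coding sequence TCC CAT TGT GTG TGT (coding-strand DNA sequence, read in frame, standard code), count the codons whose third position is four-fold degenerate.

2

Codon 1 TCC (Ser): third position 4-fold.
Codon 2 CAT (His): third position 2-fold.
Codon 3 TGT (Cys): third position 2-fold.
Codon 4 GTG (Val): third position 4-fold.
Codon 5 TGT (Cys): third position 2-fold.
Four-fold degenerate third positions: 2.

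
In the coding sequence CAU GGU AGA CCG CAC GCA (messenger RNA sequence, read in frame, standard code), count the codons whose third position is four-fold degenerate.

Codon 1 CAU (His): third position 2-fold.
Codon 2 GGU (Gly): third position 4-fold.
Codon 3 AGA (Arg): third position 2-fold.
Codon 4 CCG (Pro): third position 4-fold.
Codon 5 CAC (His): third position 2-fold.
Codon 6 GCA (Ala): third position 4-fold.
Four-fold degenerate third positions: 3.

3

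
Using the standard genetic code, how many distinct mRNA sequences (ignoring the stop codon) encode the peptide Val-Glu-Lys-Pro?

Val: 4 codons.
Glu: 2 codons.
Lys: 2 codons.
Pro: 4 codons.
4 × 2 × 2 × 4 = 64.

64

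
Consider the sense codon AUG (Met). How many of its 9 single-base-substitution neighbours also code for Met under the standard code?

0

Position 1: none → 0 synonymous.
Position 2: none → 0 synonymous.
Position 3: none → 0 synonymous.
Total: 0 + 0 + 0 = 0.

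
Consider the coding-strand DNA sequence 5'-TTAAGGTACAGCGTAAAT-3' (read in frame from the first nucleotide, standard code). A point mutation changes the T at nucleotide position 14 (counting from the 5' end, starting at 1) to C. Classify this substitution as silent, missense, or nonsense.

missense

Position 14 falls in codon 5: GTA → Val.
After the substitution the codon is GCA → Ala.
Val ≠ Ala, so this is a missense mutation.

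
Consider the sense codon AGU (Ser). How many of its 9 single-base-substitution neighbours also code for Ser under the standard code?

1

Position 1: none → 0 synonymous.
Position 2: none → 0 synonymous.
Position 3: AGC → 1 synonymous.
Total: 0 + 0 + 1 = 1.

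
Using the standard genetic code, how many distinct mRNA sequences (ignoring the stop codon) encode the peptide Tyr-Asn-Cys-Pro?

Tyr: 2 codons.
Asn: 2 codons.
Cys: 2 codons.
Pro: 4 codons.
2 × 2 × 2 × 4 = 32.

32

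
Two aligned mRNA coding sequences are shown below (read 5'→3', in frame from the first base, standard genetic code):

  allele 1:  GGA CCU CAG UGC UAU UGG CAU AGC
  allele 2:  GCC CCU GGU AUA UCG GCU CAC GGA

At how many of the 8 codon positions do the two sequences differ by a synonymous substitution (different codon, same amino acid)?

1

Codon 1: GGA Gly / GCC Ala — nonsynonymous.
Codon 2: CCU Pro / CCU Pro — identical.
Codon 3: CAG Gln / GGU Gly — nonsynonymous.
Codon 4: UGC Cys / AUA Ile — nonsynonymous.
Codon 5: UAU Tyr / UCG Ser — nonsynonymous.
Codon 6: UGG Trp / GCU Ala — nonsynonymous.
Codon 7: CAU His / CAC His — synonymous.
Codon 8: AGC Ser / GGA Gly — nonsynonymous.
Synonymous differences: 1.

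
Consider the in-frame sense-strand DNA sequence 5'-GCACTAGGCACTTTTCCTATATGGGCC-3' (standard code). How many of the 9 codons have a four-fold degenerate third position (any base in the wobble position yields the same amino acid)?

6

Codon 1 GCA (Ala): third position 4-fold.
Codon 2 CTA (Leu): third position 4-fold.
Codon 3 GGC (Gly): third position 4-fold.
Codon 4 ACT (Thr): third position 4-fold.
Codon 5 TTT (Phe): third position 2-fold.
Codon 6 CCT (Pro): third position 4-fold.
Codon 7 ATA (Ile): third position 3-fold.
Codon 8 TGG (Trp): third position 1-fold.
Codon 9 GCC (Ala): third position 4-fold.
Four-fold degenerate third positions: 6.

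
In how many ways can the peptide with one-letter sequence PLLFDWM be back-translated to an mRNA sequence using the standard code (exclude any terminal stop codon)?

576

Pro: 4 codons.
Leu: 6 codons.
Leu: 6 codons.
Phe: 2 codons.
Asp: 2 codons.
Trp: 1 codon.
Met: 1 codon.
4 × 6 × 6 × 2 × 2 × 1 × 1 = 576.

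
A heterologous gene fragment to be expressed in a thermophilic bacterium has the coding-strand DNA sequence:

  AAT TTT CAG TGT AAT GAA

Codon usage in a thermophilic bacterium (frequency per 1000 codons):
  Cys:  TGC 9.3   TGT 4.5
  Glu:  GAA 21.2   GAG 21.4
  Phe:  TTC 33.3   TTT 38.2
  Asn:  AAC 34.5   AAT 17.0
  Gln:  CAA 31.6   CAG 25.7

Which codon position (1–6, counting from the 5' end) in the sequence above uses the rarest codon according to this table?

Codon 1 AAT (Asn): 17.0 per 1000.
Codon 2 TTT (Phe): 38.2 per 1000.
Codon 3 CAG (Gln): 25.7 per 1000.
Codon 4 TGT (Cys): 4.5 per 1000.
Codon 5 AAT (Asn): 17.0 per 1000.
Codon 6 GAA (Glu): 21.2 per 1000.
Lowest frequency is 4.5 at codon 4.

4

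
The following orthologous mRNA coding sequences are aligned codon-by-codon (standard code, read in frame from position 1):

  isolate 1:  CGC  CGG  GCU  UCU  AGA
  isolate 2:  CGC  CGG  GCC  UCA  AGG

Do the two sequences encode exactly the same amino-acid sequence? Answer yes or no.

yes

Codon 1: CGC Arg / CGC Arg — identical.
Codon 2: CGG Arg / CGG Arg — identical.
Codon 3: GCU Ala / GCC Ala — synonymous.
Codon 4: UCU Ser / UCA Ser — synonymous.
Codon 5: AGA Arg / AGG Arg — synonymous.
Nonsynonymous differences: 0 → same protein.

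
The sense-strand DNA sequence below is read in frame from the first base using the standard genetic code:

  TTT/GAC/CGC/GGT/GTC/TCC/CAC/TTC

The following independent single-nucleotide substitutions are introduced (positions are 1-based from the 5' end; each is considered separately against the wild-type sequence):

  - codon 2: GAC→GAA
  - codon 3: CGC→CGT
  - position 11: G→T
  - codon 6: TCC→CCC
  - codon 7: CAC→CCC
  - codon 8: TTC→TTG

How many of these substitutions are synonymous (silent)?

1

Codon 2: GAC (Asp) → GAA (Glu) — missense.
Codon 3: CGC (Arg) → CGT (Arg) — synonymous.
Codon 4: GGT (Gly) → GTT (Val) — missense.
Codon 6: TCC (Ser) → CCC (Pro) — missense.
Codon 7: CAC (His) → CCC (Pro) — missense.
Codon 8: TTC (Phe) → TTG (Leu) — missense.
Synonymous: 1 of 6.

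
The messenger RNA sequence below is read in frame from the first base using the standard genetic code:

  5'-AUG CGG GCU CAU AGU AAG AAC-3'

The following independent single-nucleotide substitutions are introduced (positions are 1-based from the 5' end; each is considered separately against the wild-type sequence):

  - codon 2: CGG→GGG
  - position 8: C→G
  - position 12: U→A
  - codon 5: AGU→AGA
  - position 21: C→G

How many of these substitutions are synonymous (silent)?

0

Codon 2: CGG (Arg) → GGG (Gly) — missense.
Codon 3: GCU (Ala) → GGU (Gly) — missense.
Codon 4: CAU (His) → CAA (Gln) — missense.
Codon 5: AGU (Ser) → AGA (Arg) — missense.
Codon 7: AAC (Asn) → AAG (Lys) — missense.
Synonymous: 0 of 5.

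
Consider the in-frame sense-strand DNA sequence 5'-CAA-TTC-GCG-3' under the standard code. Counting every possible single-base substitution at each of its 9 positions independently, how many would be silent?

Codon 1 (CAA, Gln): 1 synonymous substitution.
Codon 2 (TTC, Phe): 1 synonymous substitution.
Codon 3 (GCG, Ala): 3 synonymous substitutions.
Total: 1 + 1 + 3 = 5.

5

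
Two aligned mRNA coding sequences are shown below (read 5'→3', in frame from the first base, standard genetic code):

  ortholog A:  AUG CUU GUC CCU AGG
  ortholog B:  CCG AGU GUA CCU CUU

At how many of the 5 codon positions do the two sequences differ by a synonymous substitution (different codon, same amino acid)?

Codon 1: AUG Met / CCG Pro — nonsynonymous.
Codon 2: CUU Leu / AGU Ser — nonsynonymous.
Codon 3: GUC Val / GUA Val — synonymous.
Codon 4: CCU Pro / CCU Pro — identical.
Codon 5: AGG Arg / CUU Leu — nonsynonymous.
Synonymous differences: 1.

1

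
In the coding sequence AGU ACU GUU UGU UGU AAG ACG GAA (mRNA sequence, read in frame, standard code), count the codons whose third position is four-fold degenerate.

Codon 1 AGU (Ser): third position 2-fold.
Codon 2 ACU (Thr): third position 4-fold.
Codon 3 GUU (Val): third position 4-fold.
Codon 4 UGU (Cys): third position 2-fold.
Codon 5 UGU (Cys): third position 2-fold.
Codon 6 AAG (Lys): third position 2-fold.
Codon 7 ACG (Thr): third position 4-fold.
Codon 8 GAA (Glu): third position 2-fold.
Four-fold degenerate third positions: 3.

3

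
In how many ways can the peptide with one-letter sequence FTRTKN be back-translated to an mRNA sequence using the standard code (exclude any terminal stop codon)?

Phe: 2 codons.
Thr: 4 codons.
Arg: 6 codons.
Thr: 4 codons.
Lys: 2 codons.
Asn: 2 codons.
2 × 4 × 6 × 4 × 2 × 2 = 768.

768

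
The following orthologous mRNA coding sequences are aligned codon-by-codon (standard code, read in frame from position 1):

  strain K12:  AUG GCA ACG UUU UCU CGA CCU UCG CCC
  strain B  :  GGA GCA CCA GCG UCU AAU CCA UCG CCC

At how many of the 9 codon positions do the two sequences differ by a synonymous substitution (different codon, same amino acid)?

1

Codon 1: AUG Met / GGA Gly — nonsynonymous.
Codon 2: GCA Ala / GCA Ala — identical.
Codon 3: ACG Thr / CCA Pro — nonsynonymous.
Codon 4: UUU Phe / GCG Ala — nonsynonymous.
Codon 5: UCU Ser / UCU Ser — identical.
Codon 6: CGA Arg / AAU Asn — nonsynonymous.
Codon 7: CCU Pro / CCA Pro — synonymous.
Codon 8: UCG Ser / UCG Ser — identical.
Codon 9: CCC Pro / CCC Pro — identical.
Synonymous differences: 1.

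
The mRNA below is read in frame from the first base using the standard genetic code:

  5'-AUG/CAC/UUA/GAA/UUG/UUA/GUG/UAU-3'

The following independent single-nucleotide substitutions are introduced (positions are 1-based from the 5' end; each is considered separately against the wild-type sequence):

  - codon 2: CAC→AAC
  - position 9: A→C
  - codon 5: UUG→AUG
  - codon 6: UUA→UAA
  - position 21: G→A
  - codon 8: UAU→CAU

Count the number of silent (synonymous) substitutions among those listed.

1

Codon 2: CAC (His) → AAC (Asn) — missense.
Codon 3: UUA (Leu) → UUC (Phe) — missense.
Codon 5: UUG (Leu) → AUG (Met) — missense.
Codon 6: UUA (Leu) → UAA (Stop) — nonsense.
Codon 7: GUG (Val) → GUA (Val) — synonymous.
Codon 8: UAU (Tyr) → CAU (His) — missense.
Synonymous: 1 of 6.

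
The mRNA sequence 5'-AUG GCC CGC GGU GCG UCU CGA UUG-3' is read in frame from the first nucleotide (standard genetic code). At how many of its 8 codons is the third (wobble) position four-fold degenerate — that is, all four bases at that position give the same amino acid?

Codon 1 AUG (Met): third position 1-fold.
Codon 2 GCC (Ala): third position 4-fold.
Codon 3 CGC (Arg): third position 4-fold.
Codon 4 GGU (Gly): third position 4-fold.
Codon 5 GCG (Ala): third position 4-fold.
Codon 6 UCU (Ser): third position 4-fold.
Codon 7 CGA (Arg): third position 4-fold.
Codon 8 UUG (Leu): third position 2-fold.
Four-fold degenerate third positions: 6.

6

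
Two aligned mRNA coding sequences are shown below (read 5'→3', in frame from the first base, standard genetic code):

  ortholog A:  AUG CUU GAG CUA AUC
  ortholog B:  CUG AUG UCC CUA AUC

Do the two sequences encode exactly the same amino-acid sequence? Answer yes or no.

Codon 1: AUG Met / CUG Leu — nonsynonymous.
Codon 2: CUU Leu / AUG Met — nonsynonymous.
Codon 3: GAG Glu / UCC Ser — nonsynonymous.
Codon 4: CUA Leu / CUA Leu — identical.
Codon 5: AUC Ile / AUC Ile — identical.
Nonsynonymous differences: 3 → different protein.

no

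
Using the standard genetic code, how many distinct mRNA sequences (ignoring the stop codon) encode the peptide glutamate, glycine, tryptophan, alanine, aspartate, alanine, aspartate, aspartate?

Glu: 2 codons.
Gly: 4 codons.
Trp: 1 codon.
Ala: 4 codons.
Asp: 2 codons.
Ala: 4 codons.
Asp: 2 codons.
Asp: 2 codons.
2 × 4 × 1 × 4 × 2 × 4 × 2 × 2 = 1024.

1024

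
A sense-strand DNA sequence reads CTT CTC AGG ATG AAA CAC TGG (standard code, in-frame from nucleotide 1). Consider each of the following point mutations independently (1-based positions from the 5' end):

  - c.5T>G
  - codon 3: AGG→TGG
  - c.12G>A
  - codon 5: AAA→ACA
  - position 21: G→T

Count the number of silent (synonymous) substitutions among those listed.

Codon 2: CTC (Leu) → CGC (Arg) — missense.
Codon 3: AGG (Arg) → TGG (Trp) — missense.
Codon 4: ATG (Met) → ATA (Ile) — missense.
Codon 5: AAA (Lys) → ACA (Thr) — missense.
Codon 7: TGG (Trp) → TGT (Cys) — missense.
Synonymous: 0 of 5.

0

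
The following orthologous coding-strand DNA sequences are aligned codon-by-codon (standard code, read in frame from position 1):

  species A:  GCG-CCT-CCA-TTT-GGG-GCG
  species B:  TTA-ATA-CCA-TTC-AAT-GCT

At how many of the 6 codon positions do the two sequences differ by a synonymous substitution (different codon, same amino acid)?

2

Codon 1: GCG Ala / TTA Leu — nonsynonymous.
Codon 2: CCT Pro / ATA Ile — nonsynonymous.
Codon 3: CCA Pro / CCA Pro — identical.
Codon 4: TTT Phe / TTC Phe — synonymous.
Codon 5: GGG Gly / AAT Asn — nonsynonymous.
Codon 6: GCG Ala / GCT Ala — synonymous.
Synonymous differences: 2.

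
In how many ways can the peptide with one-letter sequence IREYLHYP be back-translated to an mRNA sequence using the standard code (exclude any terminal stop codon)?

Ile: 3 codons.
Arg: 6 codons.
Glu: 2 codons.
Tyr: 2 codons.
Leu: 6 codons.
His: 2 codons.
Tyr: 2 codons.
Pro: 4 codons.
3 × 6 × 2 × 2 × 6 × 2 × 2 × 4 = 6912.

6912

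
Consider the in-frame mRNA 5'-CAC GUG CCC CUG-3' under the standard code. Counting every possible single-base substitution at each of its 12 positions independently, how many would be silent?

Codon 1 (CAC, His): 1 synonymous substitution.
Codon 2 (GUG, Val): 3 synonymous substitutions.
Codon 3 (CCC, Pro): 3 synonymous substitutions.
Codon 4 (CUG, Leu): 4 synonymous substitutions.
Total: 1 + 3 + 3 + 4 = 11.

11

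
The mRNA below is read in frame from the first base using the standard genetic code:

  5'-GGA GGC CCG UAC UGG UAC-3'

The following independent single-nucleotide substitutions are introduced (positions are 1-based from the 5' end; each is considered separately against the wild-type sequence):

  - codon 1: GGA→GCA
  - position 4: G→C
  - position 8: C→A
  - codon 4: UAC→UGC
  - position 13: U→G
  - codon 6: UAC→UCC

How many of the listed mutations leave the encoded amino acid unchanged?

0

Codon 1: GGA (Gly) → GCA (Ala) — missense.
Codon 2: GGC (Gly) → CGC (Arg) — missense.
Codon 3: CCG (Pro) → CAG (Gln) — missense.
Codon 4: UAC (Tyr) → UGC (Cys) — missense.
Codon 5: UGG (Trp) → GGG (Gly) — missense.
Codon 6: UAC (Tyr) → UCC (Ser) — missense.
Synonymous: 0 of 6.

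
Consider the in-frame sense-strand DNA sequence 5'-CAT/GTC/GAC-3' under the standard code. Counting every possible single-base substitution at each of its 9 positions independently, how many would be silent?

5

Codon 1 (CAT, His): 1 synonymous substitution.
Codon 2 (GTC, Val): 3 synonymous substitutions.
Codon 3 (GAC, Asp): 1 synonymous substitution.
Total: 1 + 3 + 1 = 5.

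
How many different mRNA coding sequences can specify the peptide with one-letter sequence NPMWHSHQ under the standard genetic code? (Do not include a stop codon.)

Asn: 2 codons.
Pro: 4 codons.
Met: 1 codon.
Trp: 1 codon.
His: 2 codons.
Ser: 6 codons.
His: 2 codons.
Gln: 2 codons.
2 × 4 × 1 × 1 × 2 × 6 × 2 × 2 = 384.

384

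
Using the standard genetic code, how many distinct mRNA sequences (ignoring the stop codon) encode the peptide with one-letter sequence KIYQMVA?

384

Lys: 2 codons.
Ile: 3 codons.
Tyr: 2 codons.
Gln: 2 codons.
Met: 1 codon.
Val: 4 codons.
Ala: 4 codons.
2 × 3 × 2 × 2 × 1 × 4 × 4 = 384.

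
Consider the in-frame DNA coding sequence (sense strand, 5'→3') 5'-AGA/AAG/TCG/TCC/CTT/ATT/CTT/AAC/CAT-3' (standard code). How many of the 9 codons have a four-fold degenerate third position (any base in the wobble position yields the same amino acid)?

Codon 1 AGA (Arg): third position 2-fold.
Codon 2 AAG (Lys): third position 2-fold.
Codon 3 TCG (Ser): third position 4-fold.
Codon 4 TCC (Ser): third position 4-fold.
Codon 5 CTT (Leu): third position 4-fold.
Codon 6 ATT (Ile): third position 3-fold.
Codon 7 CTT (Leu): third position 4-fold.
Codon 8 AAC (Asn): third position 2-fold.
Codon 9 CAT (His): third position 2-fold.
Four-fold degenerate third positions: 4.

4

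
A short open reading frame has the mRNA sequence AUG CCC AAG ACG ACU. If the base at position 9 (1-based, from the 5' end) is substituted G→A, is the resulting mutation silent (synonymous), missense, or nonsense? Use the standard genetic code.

silent

Position 9 falls in codon 3: AAG → Lys.
After the substitution the codon is AAA → Lys.
Both encode Lys, so the change is synonymous.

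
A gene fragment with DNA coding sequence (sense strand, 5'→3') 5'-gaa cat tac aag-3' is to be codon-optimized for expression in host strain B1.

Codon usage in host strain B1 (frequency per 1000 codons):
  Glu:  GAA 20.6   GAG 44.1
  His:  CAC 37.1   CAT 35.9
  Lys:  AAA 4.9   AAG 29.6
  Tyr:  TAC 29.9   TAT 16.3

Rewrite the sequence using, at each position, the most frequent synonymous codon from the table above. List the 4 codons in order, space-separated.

Codon 1 (Glu): best is GAG at 44.1.
Codon 2 (His): best is CAC at 37.1.
Codon 3 (Tyr): best is TAC at 29.9.
Codon 4 (Lys): best is AAG at 29.6.

GAG CAC TAC AAG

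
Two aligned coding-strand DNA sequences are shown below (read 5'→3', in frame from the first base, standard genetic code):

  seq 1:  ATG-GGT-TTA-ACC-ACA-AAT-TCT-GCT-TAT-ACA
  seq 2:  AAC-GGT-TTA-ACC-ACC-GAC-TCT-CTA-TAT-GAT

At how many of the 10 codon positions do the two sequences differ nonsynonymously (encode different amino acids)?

Codon 1: ATG Met / AAC Asn — nonsynonymous.
Codon 2: GGT Gly / GGT Gly — identical.
Codon 3: TTA Leu / TTA Leu — identical.
Codon 4: ACC Thr / ACC Thr — identical.
Codon 5: ACA Thr / ACC Thr — synonymous.
Codon 6: AAT Asn / GAC Asp — nonsynonymous.
Codon 7: TCT Ser / TCT Ser — identical.
Codon 8: GCT Ala / CTA Leu — nonsynonymous.
Codon 9: TAT Tyr / TAT Tyr — identical.
Codon 10: ACA Thr / GAT Asp — nonsynonymous.
Nonsynonymous differences: 4.

4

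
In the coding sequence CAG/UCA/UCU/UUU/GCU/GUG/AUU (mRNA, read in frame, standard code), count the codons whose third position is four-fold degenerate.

4

Codon 1 CAG (Gln): third position 2-fold.
Codon 2 UCA (Ser): third position 4-fold.
Codon 3 UCU (Ser): third position 4-fold.
Codon 4 UUU (Phe): third position 2-fold.
Codon 5 GCU (Ala): third position 4-fold.
Codon 6 GUG (Val): third position 4-fold.
Codon 7 AUU (Ile): third position 3-fold.
Four-fold degenerate third positions: 4.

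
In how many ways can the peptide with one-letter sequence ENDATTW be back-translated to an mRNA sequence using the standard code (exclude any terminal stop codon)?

Glu: 2 codons.
Asn: 2 codons.
Asp: 2 codons.
Ala: 4 codons.
Thr: 4 codons.
Thr: 4 codons.
Trp: 1 codon.
2 × 2 × 2 × 4 × 4 × 4 × 1 = 512.

512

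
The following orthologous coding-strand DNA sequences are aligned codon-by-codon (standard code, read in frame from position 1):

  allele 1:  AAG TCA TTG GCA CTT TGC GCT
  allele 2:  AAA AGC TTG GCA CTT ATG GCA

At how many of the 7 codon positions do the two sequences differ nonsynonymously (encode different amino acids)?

1

Codon 1: AAG Lys / AAA Lys — synonymous.
Codon 2: TCA Ser / AGC Ser — synonymous.
Codon 3: TTG Leu / TTG Leu — identical.
Codon 4: GCA Ala / GCA Ala — identical.
Codon 5: CTT Leu / CTT Leu — identical.
Codon 6: TGC Cys / ATG Met — nonsynonymous.
Codon 7: GCT Ala / GCA Ala — synonymous.
Nonsynonymous differences: 1.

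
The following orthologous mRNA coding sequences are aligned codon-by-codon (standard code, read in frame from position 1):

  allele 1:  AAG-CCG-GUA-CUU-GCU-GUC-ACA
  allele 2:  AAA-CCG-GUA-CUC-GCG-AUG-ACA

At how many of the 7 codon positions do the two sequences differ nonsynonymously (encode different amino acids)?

Codon 1: AAG Lys / AAA Lys — synonymous.
Codon 2: CCG Pro / CCG Pro — identical.
Codon 3: GUA Val / GUA Val — identical.
Codon 4: CUU Leu / CUC Leu — synonymous.
Codon 5: GCU Ala / GCG Ala — synonymous.
Codon 6: GUC Val / AUG Met — nonsynonymous.
Codon 7: ACA Thr / ACA Thr — identical.
Nonsynonymous differences: 1.

1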